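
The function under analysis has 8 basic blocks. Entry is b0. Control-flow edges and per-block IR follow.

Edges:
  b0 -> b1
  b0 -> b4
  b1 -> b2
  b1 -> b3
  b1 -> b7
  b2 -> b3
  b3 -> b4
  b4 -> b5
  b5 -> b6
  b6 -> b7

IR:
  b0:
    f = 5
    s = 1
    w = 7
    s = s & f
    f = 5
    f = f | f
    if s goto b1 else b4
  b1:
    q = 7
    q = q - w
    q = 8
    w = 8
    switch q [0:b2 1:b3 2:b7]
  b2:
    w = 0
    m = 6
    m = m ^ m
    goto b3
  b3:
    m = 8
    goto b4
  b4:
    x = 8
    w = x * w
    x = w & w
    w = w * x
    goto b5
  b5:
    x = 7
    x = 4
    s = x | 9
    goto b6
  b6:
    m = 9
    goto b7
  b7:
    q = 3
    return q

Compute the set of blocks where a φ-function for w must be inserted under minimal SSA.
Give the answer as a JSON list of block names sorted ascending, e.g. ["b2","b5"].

idom tree: b1←b0 b2←b1 b3←b1 b4←b0 b5←b4 b6←b5 b7←b0
Join-block Dom:
  b3: preds {b1,b2}: {b0,b1} ∩ {b0,b1,b2} = {b0,b1}; idom=b1
  b4: preds {b0,b3}: {b0} ∩ {b0,b1,b3} = {b0}; idom=b0
  b7: preds {b1,b6}: {b0,b1} ∩ {b0,b4,b5,b6} = {b0}; idom=b0

Frontier:
  b3←b1: walk · to b1
  b3←b2: walk b2 to b1
  b4←b0: walk · to b0
  b4←b3: walk b3→b1 to b0
  b7←b1: walk b1 to b0
  b7←b6: walk b6→b5→b4 to b0
  b0 → ∅
  b1 → {b4,b7}
  b2 → {b3}
  b3 → {b4}
  b4 → {b7}
  b5 → {b7}
  b6 → {b7}
  b7 → ∅

φ for w: defs {b0,b1,b2,b4}
  DF⁺ = {b3,b4,b7}

Answer: ["b3", "b4", "b7"]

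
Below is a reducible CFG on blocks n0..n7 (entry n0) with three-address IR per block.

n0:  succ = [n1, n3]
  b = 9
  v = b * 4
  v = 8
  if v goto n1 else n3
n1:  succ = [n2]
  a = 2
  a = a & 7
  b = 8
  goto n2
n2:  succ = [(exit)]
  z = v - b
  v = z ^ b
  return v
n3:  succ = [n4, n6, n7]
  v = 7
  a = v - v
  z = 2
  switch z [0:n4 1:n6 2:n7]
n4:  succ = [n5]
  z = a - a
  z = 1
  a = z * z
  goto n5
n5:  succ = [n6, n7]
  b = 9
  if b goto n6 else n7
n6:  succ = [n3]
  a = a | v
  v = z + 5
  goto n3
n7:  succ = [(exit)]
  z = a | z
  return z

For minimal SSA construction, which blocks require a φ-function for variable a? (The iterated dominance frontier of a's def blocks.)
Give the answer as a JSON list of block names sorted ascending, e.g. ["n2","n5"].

idom tree: n1←n0 n2←n1 n3←n0 n4←n3 n5←n4 n6←n3 n7←n3
Dom at joins:
  n3: preds {n0,n6}: {n0} ∩ {n0,n3,n6} = {n0}; idom=n0
  n6: preds {n3,n5}: {n0,n3} ∩ {n0,n3,n4,n5} = {n0,n3}; idom=n3
  n7: preds {n3,n5}: {n0,n3} ∩ {n0,n3,n4,n5} = {n0,n3}; idom=n3

DF walk-up:
  join n3 pred n0: · stop@n0
  join n3 pred n6: n6→n3 stop@n0
  join n6 pred n3: · stop@n3
  join n6 pred n5: n5→n4 stop@n3
  join n7 pred n3: · stop@n3
  join n7 pred n5: n5→n4 stop@n3
  DF(n0)=∅
  DF(n1)=∅
  DF(n2)=∅
  DF(n3)={n3}
  DF(n4)={n6,n7}
  DF(n5)={n6,n7}
  DF(n6)={n3}
  DF(n7)=∅

φ for a: defs {n1,n3,n4,n6}
  DF⁺ = {n3,n6,n7}

Answer: ["n3", "n6", "n7"]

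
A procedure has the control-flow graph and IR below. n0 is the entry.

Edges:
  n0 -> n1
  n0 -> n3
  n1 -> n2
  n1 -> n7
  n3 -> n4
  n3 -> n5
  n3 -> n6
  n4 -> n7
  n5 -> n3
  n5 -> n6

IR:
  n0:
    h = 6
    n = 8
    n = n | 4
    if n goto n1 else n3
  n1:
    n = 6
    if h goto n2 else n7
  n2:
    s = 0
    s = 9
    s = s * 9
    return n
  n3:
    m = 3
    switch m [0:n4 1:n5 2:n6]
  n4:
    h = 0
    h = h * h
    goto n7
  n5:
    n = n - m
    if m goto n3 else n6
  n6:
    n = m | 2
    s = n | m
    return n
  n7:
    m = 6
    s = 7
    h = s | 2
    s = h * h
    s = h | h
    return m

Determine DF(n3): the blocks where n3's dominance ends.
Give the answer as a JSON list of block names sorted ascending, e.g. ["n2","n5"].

idom tree: n1←n0 n2←n1 n3←n0 n4←n3 n5←n3 n6←n3 n7←n0
Dom at joins:
  n3: preds {n0,n5}: {n0} ∩ {n0,n3,n5} = {n0}; idom=n0
  n6: preds {n3,n5}: {n0,n3} ∩ {n0,n3,n5} = {n0,n3}; idom=n3
  n7: preds {n1,n4}: {n0,n1} ∩ {n0,n3,n4} = {n0}; idom=n0

DF derivation:
  n3←n0: walk · to n0
  n3←n5: walk n5→n3 to n0
  n6←n3: walk · to n3
  n6←n5: walk n5 to n3
  n7←n1: walk n1 to n0
  n7←n4: walk n4→n3 to n0
  n0 → ∅
  n1 → {n7}
  n2 → ∅
  n3 → {n3,n7}
  n4 → {n7}
  n5 → {n3,n6}
  n6 → ∅
  n7 → ∅

DF(n3) = ["n3", "n7"]

Answer: ["n3", "n7"]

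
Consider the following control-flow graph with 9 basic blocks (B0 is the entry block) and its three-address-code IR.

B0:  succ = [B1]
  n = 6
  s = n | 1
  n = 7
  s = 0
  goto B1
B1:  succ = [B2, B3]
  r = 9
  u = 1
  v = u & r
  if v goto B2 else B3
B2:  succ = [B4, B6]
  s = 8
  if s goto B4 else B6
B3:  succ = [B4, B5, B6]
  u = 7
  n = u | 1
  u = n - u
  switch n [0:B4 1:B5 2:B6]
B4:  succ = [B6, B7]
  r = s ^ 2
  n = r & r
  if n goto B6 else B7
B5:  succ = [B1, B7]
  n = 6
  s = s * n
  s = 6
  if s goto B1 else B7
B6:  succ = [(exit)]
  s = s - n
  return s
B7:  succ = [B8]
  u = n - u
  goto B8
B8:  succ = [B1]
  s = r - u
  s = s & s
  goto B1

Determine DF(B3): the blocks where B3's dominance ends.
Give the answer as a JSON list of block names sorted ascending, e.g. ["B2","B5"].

idom tree: B1←B0 B2←B1 B3←B1 B4←B1 B5←B3 B6←B1 B7←B1 B8←B7
Join-block Dom:
  B1: preds {B0,B5,B8}: {B0} ∩ {B0,B1,B3,B5} ∩ {B0,B1,B7,B8} = {B0}; idom=B0
  B4: preds {B2,B3}: {B0,B1,B2} ∩ {B0,B1,B3} = {B0,B1}; idom=B1
  B6: preds {B2,B3,B4}: {B0,B1,B2} ∩ {B0,B1,B3} ∩ {B0,B1,B4} = {B0,B1}; idom=B1
  B7: preds {B4,B5}: {B0,B1,B4} ∩ {B0,B1,B3,B5} = {B0,B1}; idom=B1

DF walk-up:
  join B1 pred B0: · stop@B0
  join B1 pred B5: B5→B3→B1 stop@B0
  join B1 pred B8: B8→B7→B1 stop@B0
  join B4 pred B2: B2 stop@B1
  join B4 pred B3: B3 stop@B1
  join B6 pred B2: B2 stop@B1
  join B6 pred B3: B3 stop@B1
  join B6 pred B4: B4 stop@B1
  join B7 pred B4: B4 stop@B1
  join B7 pred B5: B5→B3 stop@B1
  B0 → ∅
  B1 → {B1}
  B2 → {B4,B6}
  B3 → {B1,B4,B6,B7}
  B4 → {B6,B7}
  B5 → {B1,B7}
  B6 → ∅
  B7 → {B1}
  B8 → {B1}

DF(B3) = ["B1", "B4", "B6", "B7"]

Answer: ["B1", "B4", "B6", "B7"]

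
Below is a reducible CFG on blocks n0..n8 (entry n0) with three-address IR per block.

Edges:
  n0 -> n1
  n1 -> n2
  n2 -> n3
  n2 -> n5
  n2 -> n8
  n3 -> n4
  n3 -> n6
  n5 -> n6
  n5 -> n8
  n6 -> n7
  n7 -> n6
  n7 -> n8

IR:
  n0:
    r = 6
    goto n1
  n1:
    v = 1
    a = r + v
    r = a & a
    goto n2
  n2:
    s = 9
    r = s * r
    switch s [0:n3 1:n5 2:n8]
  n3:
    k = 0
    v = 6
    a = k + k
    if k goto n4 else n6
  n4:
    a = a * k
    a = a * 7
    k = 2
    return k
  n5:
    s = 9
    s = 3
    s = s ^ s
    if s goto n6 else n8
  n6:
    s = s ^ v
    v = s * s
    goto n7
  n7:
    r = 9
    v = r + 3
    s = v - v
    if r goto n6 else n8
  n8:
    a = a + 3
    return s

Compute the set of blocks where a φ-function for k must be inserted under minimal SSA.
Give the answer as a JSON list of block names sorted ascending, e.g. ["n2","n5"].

idom tree: n1←n0 n2←n1 n3←n2 n4←n3 n5←n2 n6←n2 n7←n6 n8←n2
Dom∩ at merges:
  n6: preds {n3,n5,n7}: {n0,n1,n2,n3} ∩ {n0,n1,n2,n5} ∩ {n0,n1,n2,n6,n7} = {n0,n1,n2}; idom=n2
  n8: preds {n2,n5,n7}: {n0,n1,n2} ∩ {n0,n1,n2,n5} ∩ {n0,n1,n2,n6,n7} = {n0,n1,n2}; idom=n2

Frontier:
  n6←n3: walk n3 to n2
  n6←n5: walk n5 to n2
  n6←n7: walk n7→n6 to n2
  n8←n2: walk · to n2
  n8←n5: walk n5 to n2
  n8←n7: walk n7→n6 to n2
  n0: DF=∅
  n1: DF=∅
  n2: DF=∅
  n3: DF={n6}
  n4: DF=∅
  n5: DF={n6,n8}
  n6: DF={n6,n8}
  n7: DF={n6,n8}
  n8: DF=∅

φ for k: defs {n3,n4}
  DF⁺ = {n6,n8}

Answer: ["n6", "n8"]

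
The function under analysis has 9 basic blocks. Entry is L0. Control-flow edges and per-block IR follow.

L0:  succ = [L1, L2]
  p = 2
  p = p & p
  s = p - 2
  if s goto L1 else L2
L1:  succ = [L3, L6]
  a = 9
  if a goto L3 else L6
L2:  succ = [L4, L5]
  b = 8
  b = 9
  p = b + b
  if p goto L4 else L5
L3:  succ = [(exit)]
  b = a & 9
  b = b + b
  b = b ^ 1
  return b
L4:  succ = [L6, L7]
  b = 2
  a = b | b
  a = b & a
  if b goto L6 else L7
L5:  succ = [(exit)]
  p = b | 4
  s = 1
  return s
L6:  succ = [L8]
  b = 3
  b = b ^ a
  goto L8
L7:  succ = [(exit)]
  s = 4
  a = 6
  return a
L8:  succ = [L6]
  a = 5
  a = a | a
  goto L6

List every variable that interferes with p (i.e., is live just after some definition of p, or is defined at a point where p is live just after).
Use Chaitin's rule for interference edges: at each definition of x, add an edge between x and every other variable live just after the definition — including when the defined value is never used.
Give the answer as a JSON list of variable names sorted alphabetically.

def/use:
  L0 def {p,s} use ∅
  L1 def {a} use ∅
  L2 def {b,p} use ∅
  L3 def {b} use {a}
  L4 def {a,b} use ∅
  L5 def {p,s} use {b}
  L6 def {b} use {a}
  L7 def {a,s} use ∅
  L8 def {a} use ∅

Backward fixpoint:
  L0: in=∅ out=∅
  L1: in=∅ out={a}
  L2: in=∅ out={b}
  L3: in={a} out=∅
  L4: in=∅ out={a}
  L5: in={b} out=∅
  L6: in={a} out=∅
  L7: in=∅ out=∅
  L8: in=∅ out={a}

Interfere edges:
  a↔{b}
  b↔{a,p}
  p↔{b}
  s↔∅

N(p) = ["b"]

Answer: ["b"]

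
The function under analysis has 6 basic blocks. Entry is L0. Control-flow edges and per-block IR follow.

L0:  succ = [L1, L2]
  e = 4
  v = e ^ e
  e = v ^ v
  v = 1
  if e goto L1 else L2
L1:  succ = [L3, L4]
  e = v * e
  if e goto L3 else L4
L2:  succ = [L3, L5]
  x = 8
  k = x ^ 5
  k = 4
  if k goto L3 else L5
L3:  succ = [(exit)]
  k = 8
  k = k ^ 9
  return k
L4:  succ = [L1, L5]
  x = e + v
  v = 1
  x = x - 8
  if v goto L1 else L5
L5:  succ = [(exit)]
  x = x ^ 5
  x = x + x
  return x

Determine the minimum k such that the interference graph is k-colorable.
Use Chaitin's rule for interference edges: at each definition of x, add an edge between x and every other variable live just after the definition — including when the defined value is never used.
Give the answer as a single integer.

Answer: 3

Derivation:
Per-block:
  L0: {e,v} / ∅
  L1: {e} / {e,v}
  L2: {k,x} / ∅
  L3: {k} / ∅
  L4: {v,x} / {e,v}
  L5: {x} / {x}

Liveness:
  live L0: ∅→{e,v}
  live L1: {e,v}→{e,v}
  live L2: ∅→{x}
  live L3: ∅→∅
  live L4: {e,v}→{e,v,x}
  live L5: {x}→∅

Interfere edges:
  e↔{v,x}
  k↔{x}
  v↔{e,x}
  x↔{e,k,v}

Registers:
  clique {e,v,x} ⇒ need ≥ 3
  3-colouring: r0={x}  r1={e,k}  r2={v}
  χ = 3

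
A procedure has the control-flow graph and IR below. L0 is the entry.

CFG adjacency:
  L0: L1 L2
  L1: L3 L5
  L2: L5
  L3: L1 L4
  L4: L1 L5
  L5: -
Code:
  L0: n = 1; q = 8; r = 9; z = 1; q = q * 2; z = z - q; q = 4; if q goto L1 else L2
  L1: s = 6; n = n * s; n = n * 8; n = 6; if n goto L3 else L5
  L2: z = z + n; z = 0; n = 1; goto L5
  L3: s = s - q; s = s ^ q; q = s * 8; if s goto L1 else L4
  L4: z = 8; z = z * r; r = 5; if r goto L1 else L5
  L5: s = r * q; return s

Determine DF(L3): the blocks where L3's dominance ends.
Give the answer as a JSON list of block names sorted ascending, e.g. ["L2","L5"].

idom tree: L1←L0 L2←L0 L3←L1 L4←L3 L5←L0
Dom∩ at merges:
  L1: preds {L0,L3,L4}: {L0} ∩ {L0,L1,L3} ∩ {L0,L1,L3,L4} = {L0}; idom=L0
  L5: preds {L1,L2,L4}: {L0,L1} ∩ {L0,L2} ∩ {L0,L1,L3,L4} = {L0}; idom=L0

DF derivation:
  join L1 pred L0: · stop@L0
  join L1 pred L3: L3→L1 stop@L0
  join L1 pred L4: L4→L3→L1 stop@L0
  join L5 pred L1: L1 stop@L0
  join L5 pred L2: L2 stop@L0
  join L5 pred L4: L4→L3→L1 stop@L0
  L0 → ∅
  L1 → {L1,L5}
  L2 → {L5}
  L3 → {L1,L5}
  L4 → {L1,L5}
  L5 → ∅

DF(L3) = ["L1", "L5"]

Answer: ["L1", "L5"]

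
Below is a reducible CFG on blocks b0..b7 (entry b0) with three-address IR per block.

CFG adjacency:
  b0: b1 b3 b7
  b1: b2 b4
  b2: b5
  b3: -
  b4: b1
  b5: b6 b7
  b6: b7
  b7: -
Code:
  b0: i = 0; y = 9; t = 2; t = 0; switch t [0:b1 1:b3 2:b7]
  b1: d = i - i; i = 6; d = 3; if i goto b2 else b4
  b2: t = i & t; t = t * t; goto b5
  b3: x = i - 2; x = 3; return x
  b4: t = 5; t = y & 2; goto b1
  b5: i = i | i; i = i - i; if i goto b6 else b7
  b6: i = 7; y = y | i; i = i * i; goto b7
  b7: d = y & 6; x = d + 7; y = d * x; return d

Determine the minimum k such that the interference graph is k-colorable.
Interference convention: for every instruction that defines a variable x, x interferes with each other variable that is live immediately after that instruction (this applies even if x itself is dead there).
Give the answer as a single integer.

Answer: 4

Derivation:
Per-block:
  b0: def={i,t,y} ue=∅
  b1: def={d,i} ue={i}
  b2: def={t} ue={i,t}
  b3: def={x} ue={i}
  b4: def={t} ue={y}
  b5: def={i} ue={i}
  b6: def={i,y} ue={y}
  b7: def={d,x,y} ue={y}

Liveness:
  b0 li=∅ lo={i,t,y}
  b1 li={i,t,y} lo={i,t,y}
  b2 li={i,t,y} lo={i,y}
  b3 li={i} lo=∅
  b4 li={i,y} lo={i,t,y}
  b5 li={i,y} lo={y}
  b6 li={y} lo={y}
  b7 li={y} lo=∅

Conflict graph:
  d: {i,t,x,y}
  i: {d,t,y}
  t: {d,i,y}
  x: {d}
  y: {d,i,t}

Registers:
  {d,i,t,y} pairwise interfere (4-clique) ⇒ χ ≥ 4
  assign d→r0 i→r1 t→r2 x→r1 y→r3 — no edge inside a register ⇒ χ ≤ 4
  χ = 4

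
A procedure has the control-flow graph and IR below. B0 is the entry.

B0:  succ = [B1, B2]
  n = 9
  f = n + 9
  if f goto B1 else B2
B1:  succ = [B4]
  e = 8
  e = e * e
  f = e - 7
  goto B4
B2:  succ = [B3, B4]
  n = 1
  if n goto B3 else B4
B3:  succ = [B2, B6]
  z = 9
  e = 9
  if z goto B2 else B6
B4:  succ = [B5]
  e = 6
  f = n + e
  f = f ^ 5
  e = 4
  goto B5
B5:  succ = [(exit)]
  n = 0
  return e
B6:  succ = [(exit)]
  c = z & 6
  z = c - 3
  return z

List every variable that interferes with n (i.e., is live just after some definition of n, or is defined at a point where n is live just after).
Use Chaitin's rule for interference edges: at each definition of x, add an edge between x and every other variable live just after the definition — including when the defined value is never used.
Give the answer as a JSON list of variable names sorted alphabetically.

Block summaries:
  B0: def={f,n} ue=∅
  B1: def={e,f} ue=∅
  B2: def={n} ue=∅
  B3: def={e,z} ue=∅
  B4: def={e,f} ue={n}
  B5: def={n} ue={e}
  B6: def={c,z} ue={z}

Backward fixpoint:
  B0: in=∅ out={n}
  B1: in={n} out={n}
  B2: in=∅ out={n}
  B3: in=∅ out={z}
  B4: in={n} out={e}
  B5: in={e} out=∅
  B6: in={z} out=∅

Conflict graph:
  c — ∅
  e — {n,z}
  f — {n}
  n — {e,f}
  z — {e}

N(n) = ["e", "f"]

Answer: ["e", "f"]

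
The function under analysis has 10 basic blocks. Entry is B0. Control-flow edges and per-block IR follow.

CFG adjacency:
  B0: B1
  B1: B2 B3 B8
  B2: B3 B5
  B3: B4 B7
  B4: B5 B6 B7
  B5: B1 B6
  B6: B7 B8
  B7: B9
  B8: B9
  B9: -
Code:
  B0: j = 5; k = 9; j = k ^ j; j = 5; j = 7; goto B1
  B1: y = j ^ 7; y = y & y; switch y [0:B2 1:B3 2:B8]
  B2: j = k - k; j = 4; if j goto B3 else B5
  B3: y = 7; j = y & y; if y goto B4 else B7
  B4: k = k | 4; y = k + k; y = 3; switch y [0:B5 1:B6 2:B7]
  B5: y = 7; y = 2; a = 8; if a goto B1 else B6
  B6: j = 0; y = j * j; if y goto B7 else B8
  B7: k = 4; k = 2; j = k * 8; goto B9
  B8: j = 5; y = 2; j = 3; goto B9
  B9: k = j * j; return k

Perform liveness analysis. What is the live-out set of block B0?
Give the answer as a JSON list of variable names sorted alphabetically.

Block summaries:
  B0: {j,k} / ∅
  B1: {y} / {j}
  B2: {j} / {k}
  B3: {j,y} / ∅
  B4: {k,y} / {k}
  B5: {a,y} / ∅
  B6: {j,y} / ∅
  B7: {j,k} / ∅
  B8: {j,y} / ∅
  B9: {k} / {j}

Backward fixpoint:
  B0: in=∅ out={j,k}
  B1: in={j,k} out={k}
  B2: in={k} out={j,k}
  B3: in={k} out={j,k}
  B4: in={j,k} out={j,k}
  B5: in={j,k} out={j,k}
  B6: in=∅ out=∅
  B7: in=∅ out={j}
  B8: in=∅ out={j}
  B9: in={j} out=∅

live-out(B0) = ["j", "k"]

Answer: ["j", "k"]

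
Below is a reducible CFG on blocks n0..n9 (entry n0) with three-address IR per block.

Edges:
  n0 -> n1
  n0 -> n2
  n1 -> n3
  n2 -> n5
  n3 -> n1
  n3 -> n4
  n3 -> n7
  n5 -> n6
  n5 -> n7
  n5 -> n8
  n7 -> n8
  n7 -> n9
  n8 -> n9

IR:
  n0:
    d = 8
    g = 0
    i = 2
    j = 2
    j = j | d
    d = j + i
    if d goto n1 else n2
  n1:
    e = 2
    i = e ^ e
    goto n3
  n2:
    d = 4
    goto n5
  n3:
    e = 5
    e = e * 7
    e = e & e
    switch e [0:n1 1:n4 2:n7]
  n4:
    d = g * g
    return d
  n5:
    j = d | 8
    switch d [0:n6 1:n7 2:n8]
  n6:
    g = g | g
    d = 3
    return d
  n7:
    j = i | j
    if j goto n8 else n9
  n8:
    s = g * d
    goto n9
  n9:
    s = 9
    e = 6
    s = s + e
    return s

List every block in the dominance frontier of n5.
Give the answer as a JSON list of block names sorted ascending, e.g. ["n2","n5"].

idom tree: n1←n0 n2←n0 n3←n1 n4←n3 n5←n2 n6←n5 n7←n0 n8←n0 n9←n0
Join-block Dom:
  n1: preds {n0,n3}: {n0} ∩ {n0,n1,n3} = {n0}; idom=n0
  n7: preds {n3,n5}: {n0,n1,n3} ∩ {n0,n2,n5} = {n0}; idom=n0
  n8: preds {n5,n7}: {n0,n2,n5} ∩ {n0,n7} = {n0}; idom=n0
  n9: preds {n7,n8}: {n0,n7} ∩ {n0,n8} = {n0}; idom=n0

DF derivation:
  join n1 pred n0: · stop@n0
  join n1 pred n3: n3→n1 stop@n0
  join n7 pred n3: n3→n1 stop@n0
  join n7 pred n5: n5→n2 stop@n0
  join n8 pred n5: n5→n2 stop@n0
  join n8 pred n7: n7 stop@n0
  join n9 pred n7: n7 stop@n0
  join n9 pred n8: n8 stop@n0
  n0: DF=∅
  n1: DF={n1,n7}
  n2: DF={n7,n8}
  n3: DF={n1,n7}
  n4: DF=∅
  n5: DF={n7,n8}
  n6: DF=∅
  n7: DF={n8,n9}
  n8: DF={n9}
  n9: DF=∅

DF(n5) = ["n7", "n8"]

Answer: ["n7", "n8"]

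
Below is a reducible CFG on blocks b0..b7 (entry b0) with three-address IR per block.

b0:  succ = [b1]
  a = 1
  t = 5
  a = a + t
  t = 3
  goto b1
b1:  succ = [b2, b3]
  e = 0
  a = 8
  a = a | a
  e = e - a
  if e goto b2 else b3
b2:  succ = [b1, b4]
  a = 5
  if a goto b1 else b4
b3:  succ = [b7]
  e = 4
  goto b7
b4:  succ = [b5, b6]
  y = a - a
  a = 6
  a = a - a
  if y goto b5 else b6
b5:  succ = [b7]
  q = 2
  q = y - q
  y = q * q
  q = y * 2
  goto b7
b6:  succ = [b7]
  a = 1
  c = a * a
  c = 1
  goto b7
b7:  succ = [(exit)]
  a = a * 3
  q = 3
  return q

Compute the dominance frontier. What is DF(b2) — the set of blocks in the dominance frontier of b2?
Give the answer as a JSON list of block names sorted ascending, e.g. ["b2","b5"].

idom tree: b1←b0 b2←b1 b3←b1 b4←b2 b5←b4 b6←b4 b7←b1
Dom at joins:
  b1: preds {b0,b2}: {b0} ∩ {b0,b1,b2} = {b0}; idom=b0
  b7: preds {b3,b5,b6}: {b0,b1,b3} ∩ {b0,b1,b2,b4,b5} ∩ {b0,b1,b2,b4,b6} = {b0,b1}; idom=b1

DF walk-up:
  b1←b0: walk · to b0
  b1←b2: walk b2→b1 to b0
  b7←b3: walk b3 to b1
  b7←b5: walk b5→b4→b2 to b1
  b7←b6: walk b6→b4→b2 to b1
  b0: DF=∅
  b1: DF={b1}
  b2: DF={b1,b7}
  b3: DF={b7}
  b4: DF={b7}
  b5: DF={b7}
  b6: DF={b7}
  b7: DF=∅

DF(b2) = ["b1", "b7"]

Answer: ["b1", "b7"]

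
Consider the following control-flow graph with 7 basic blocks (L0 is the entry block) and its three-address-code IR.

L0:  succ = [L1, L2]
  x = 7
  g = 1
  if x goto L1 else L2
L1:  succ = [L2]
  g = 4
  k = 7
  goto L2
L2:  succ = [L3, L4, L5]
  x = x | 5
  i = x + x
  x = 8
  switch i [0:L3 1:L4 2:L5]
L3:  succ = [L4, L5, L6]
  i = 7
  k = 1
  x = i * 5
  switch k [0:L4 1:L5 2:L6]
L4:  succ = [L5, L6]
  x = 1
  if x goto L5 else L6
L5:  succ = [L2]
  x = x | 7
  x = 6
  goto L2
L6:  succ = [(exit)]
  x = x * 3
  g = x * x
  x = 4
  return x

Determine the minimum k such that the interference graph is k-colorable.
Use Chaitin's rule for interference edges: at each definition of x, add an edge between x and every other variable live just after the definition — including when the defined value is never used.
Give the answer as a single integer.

Answer: 3

Working:
Per-block:
  L0: def={g,x} ue=∅
  L1: def={g,k} ue=∅
  L2: def={i,x} ue={x}
  L3: def={i,k,x} ue=∅
  L4: def={x} ue=∅
  L5: def={x} ue={x}
  L6: def={g,x} ue={x}

Liveness:
  L0: in=∅ out={x}
  L1: in={x} out={x}
  L2: in={x} out={x}
  L3: in=∅ out={x}
  L4: in=∅ out={x}
  L5: in={x} out={x}
  L6: in={x} out=∅

Conflict graph:
  g↔{x}
  i↔{k,x}
  k↔{i,x}
  x↔{g,i,k}

Registers:
  clique {i,k,x} ⇒ need ≥ 3
  assign g→R1 i→R1 k→R2 x→R0 — no edge inside a register ⇒ χ ≤ 3
  χ = 3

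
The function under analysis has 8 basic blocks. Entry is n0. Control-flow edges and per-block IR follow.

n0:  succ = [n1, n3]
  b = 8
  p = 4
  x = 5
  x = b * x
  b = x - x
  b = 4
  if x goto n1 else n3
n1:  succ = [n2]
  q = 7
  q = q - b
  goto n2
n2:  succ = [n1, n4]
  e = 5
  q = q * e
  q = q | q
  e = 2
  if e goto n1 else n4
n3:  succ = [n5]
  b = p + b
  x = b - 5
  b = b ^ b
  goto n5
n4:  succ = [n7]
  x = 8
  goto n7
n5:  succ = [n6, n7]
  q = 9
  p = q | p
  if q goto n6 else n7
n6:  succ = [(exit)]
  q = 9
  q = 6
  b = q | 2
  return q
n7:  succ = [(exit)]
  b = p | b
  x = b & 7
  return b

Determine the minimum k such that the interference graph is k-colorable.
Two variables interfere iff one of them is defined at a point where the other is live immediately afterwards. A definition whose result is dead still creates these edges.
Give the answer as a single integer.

Answer: 4

Analysis:
Per-block:
  n0: def={b,p,x} ue=∅
  n1: def={q} ue={b}
  n2: def={e,q} ue={q}
  n3: def={b,x} ue={b,p}
  n4: def={x} ue=∅
  n5: def={p,q} ue={p}
  n6: def={b,q} ue=∅
  n7: def={b,x} ue={b,p}

Liveness:
  n0 li=∅ lo={b,p}
  n1 li={b,p} lo={b,p,q}
  n2 li={b,p,q} lo={b,p}
  n3 li={b,p} lo={b,p}
  n4 li={b,p} lo={b,p}
  n5 li={b,p} lo={b,p}
  n6 li=∅ lo=∅
  n7 li={b,p} lo=∅

Interference:
  b↔{e,p,q,x}
  e↔{b,p,q}
  p↔{b,e,q,x}
  q↔{b,e,p}
  x↔{b,p}

Colouring:
  lower bound: {b,e,p,q} mutually conflict ⇒ χ ≥ 4
  assign b→R0 e→R2 p→R1 q→R3 x→R2 — no edge inside a register ⇒ χ ≤ 4
  χ = 4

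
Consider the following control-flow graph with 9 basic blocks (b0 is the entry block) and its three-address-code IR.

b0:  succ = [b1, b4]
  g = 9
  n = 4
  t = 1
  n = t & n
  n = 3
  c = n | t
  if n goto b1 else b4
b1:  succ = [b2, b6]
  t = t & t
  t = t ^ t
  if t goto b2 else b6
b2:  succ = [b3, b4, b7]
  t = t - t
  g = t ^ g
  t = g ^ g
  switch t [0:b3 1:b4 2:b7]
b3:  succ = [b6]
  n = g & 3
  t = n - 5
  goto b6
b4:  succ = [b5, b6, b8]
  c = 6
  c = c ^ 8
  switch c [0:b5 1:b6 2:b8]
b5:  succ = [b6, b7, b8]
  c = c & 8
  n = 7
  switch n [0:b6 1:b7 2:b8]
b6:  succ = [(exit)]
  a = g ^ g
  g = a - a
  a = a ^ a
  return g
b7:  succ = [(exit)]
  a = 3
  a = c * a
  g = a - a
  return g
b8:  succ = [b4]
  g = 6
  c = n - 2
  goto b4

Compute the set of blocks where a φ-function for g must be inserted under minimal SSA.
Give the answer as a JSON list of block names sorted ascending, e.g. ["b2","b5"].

idom tree: b1←b0 b2←b1 b3←b2 b4←b0 b5←b4 b6←b0 b7←b0 b8←b4
Dom at joins:
  b4: preds {b0,b2,b8}: {b0} ∩ {b0,b1,b2} ∩ {b0,b4,b8} = {b0}; idom=b0
  b6: preds {b1,b3,b4,b5}: {b0,b1} ∩ {b0,b1,b2,b3} ∩ {b0,b4} ∩ {b0,b4,b5} = {b0}; idom=b0
  b7: preds {b2,b5}: {b0,b1,b2} ∩ {b0,b4,b5} = {b0}; idom=b0
  b8: preds {b4,b5}: {b0,b4} ∩ {b0,b4,b5} = {b0,b4}; idom=b4

DF walk-up:
  join b4 pred b0: · stop@b0
  join b4 pred b2: b2→b1 stop@b0
  join b4 pred b8: b8→b4 stop@b0
  join b6 pred b1: b1 stop@b0
  join b6 pred b3: b3→b2→b1 stop@b0
  join b6 pred b4: b4 stop@b0
  join b6 pred b5: b5→b4 stop@b0
  join b7 pred b2: b2→b1 stop@b0
  join b7 pred b5: b5→b4 stop@b0
  join b8 pred b4: · stop@b4
  join b8 pred b5: b5 stop@b4
  b0 → ∅
  b1 → {b4,b6,b7}
  b2 → {b4,b6,b7}
  b3 → {b6}
  b4 → {b4,b6,b7}
  b5 → {b6,b7,b8}
  b6 → ∅
  b7 → ∅
  b8 → {b4}

φ for g: defs {b0,b2,b6,b7,b8}
  DF⁺ = {b4,b6,b7}

Answer: ["b4", "b6", "b7"]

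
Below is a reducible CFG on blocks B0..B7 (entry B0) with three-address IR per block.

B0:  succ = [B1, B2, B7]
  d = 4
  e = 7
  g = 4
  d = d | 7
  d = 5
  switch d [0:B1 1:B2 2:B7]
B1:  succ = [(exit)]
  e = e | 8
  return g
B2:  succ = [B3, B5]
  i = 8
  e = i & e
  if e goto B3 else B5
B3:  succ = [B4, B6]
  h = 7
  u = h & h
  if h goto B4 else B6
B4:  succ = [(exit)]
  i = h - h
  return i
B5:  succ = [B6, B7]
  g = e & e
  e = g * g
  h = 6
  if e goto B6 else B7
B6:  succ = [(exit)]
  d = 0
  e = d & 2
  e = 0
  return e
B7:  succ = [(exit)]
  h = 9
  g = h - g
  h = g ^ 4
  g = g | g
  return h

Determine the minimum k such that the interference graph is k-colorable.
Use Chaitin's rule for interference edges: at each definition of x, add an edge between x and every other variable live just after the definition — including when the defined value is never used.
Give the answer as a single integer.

def/use:
  B0 def {d,e,g} use ∅
  B1 def {e} use {e,g}
  B2 def {e,i} use {e}
  B3 def {h,u} use ∅
  B4 def {i} use {h}
  B5 def {e,g,h} use {e}
  B6 def {d,e} use ∅
  B7 def {g,h} use {g}

Live sets:
  B0: in=∅ out={e,g}
  B1: in={e,g} out=∅
  B2: in={e} out={e}
  B3: in=∅ out={h}
  B4: in={h} out=∅
  B5: in={e} out={g}
  B6: in=∅ out=∅
  B7: in={g} out=∅

Interference:
  d — {e,g}
  e — {d,g,h,i}
  g — {d,e,h}
  h — {e,g,u}
  i — {e}
  u — {h}

Registers:
  clique {d,e,g} ⇒ need ≥ 3
  3-colouring: r0={e,u}  r1={g,i}  r2={d,h}
  χ = 3

Answer: 3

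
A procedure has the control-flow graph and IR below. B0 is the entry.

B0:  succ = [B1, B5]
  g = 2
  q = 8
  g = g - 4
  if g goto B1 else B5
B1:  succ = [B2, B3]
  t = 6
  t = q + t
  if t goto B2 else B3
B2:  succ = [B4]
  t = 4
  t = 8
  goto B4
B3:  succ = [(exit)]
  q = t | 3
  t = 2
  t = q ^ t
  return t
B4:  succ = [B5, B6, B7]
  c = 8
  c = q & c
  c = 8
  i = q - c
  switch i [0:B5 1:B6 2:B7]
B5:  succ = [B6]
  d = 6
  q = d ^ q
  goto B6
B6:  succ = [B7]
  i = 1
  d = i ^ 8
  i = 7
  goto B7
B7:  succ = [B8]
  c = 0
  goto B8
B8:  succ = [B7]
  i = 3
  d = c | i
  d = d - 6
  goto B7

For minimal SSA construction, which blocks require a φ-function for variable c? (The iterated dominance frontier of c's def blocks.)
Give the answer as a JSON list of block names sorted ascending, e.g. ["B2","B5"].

idom tree: B1←B0 B2←B1 B3←B1 B4←B2 B5←B0 B6←B0 B7←B0 B8←B7
Join-block Dom:
  B5: preds {B0,B4}: {B0} ∩ {B0,B1,B2,B4} = {B0}; idom=B0
  B6: preds {B4,B5}: {B0,B1,B2,B4} ∩ {B0,B5} = {B0}; idom=B0
  B7: preds {B4,B6,B8}: {B0,B1,B2,B4} ∩ {B0,B6} ∩ {B0,B7,B8} = {B0}; idom=B0

DF walk-up:
  B5←B0: walk · to B0
  B5←B4: walk B4→B2→B1 to B0
  B6←B4: walk B4→B2→B1 to B0
  B6←B5: walk B5 to B0
  B7←B4: walk B4→B2→B1 to B0
  B7←B6: walk B6 to B0
  B7←B8: walk B8→B7 to B0
  B0 → ∅
  B1 → {B5,B6,B7}
  B2 → {B5,B6,B7}
  B3 → ∅
  B4 → {B5,B6,B7}
  B5 → {B6}
  B6 → {B7}
  B7 → {B7}
  B8 → {B7}

φ for c: defs {B4,B7}
  DF⁺ = {B5,B6,B7}

Answer: ["B5", "B6", "B7"]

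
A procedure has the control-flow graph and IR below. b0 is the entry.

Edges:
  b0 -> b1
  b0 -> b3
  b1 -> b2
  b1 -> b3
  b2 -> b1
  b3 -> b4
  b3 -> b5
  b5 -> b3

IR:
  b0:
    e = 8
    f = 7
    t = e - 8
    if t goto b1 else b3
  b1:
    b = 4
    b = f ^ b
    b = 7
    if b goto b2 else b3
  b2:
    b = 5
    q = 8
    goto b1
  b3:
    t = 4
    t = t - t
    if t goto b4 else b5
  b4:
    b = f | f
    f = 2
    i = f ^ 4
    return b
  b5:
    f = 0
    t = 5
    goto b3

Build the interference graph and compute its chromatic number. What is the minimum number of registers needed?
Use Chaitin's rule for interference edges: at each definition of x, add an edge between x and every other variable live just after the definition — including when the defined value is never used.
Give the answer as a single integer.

Per-block:
  b0 def {e,f,t} use ∅
  b1 def {b} use {f}
  b2 def {b,q} use ∅
  b3 def {t} use ∅
  b4 def {b,f,i} use {f}
  b5 def {f,t} use ∅

Liveness:
  b0: in=∅ out={f}
  b1: in={f} out={f}
  b2: in={f} out={f}
  b3: in={f} out={f}
  b4: in={f} out=∅
  b5: in=∅ out={f}

Interfere edges:
  b — {f,i}
  e — {f}
  f — {b,e,q,t}
  i — {b}
  q — {f}
  t — {f}

Registers:
  lower bound: {b,f} mutually conflict ⇒ χ ≥ 2
  assign b→R1 e→R1 f→R0 i→R0 q→R1 t→R1 — no edge inside a register ⇒ χ ≤ 2
  χ = 2

Answer: 2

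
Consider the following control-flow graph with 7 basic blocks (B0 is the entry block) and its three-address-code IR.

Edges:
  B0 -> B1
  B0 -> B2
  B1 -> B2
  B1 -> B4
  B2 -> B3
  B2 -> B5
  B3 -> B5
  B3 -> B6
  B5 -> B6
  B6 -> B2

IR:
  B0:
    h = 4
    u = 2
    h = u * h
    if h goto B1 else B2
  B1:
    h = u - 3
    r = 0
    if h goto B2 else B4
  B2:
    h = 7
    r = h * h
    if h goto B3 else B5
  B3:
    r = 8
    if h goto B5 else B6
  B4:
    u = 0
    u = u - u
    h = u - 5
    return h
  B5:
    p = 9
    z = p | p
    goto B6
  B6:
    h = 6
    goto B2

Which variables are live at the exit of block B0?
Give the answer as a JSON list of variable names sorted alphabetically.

Answer: ["u"]

Analysis:
def/use:
  B0 def {h,u} use ∅
  B1 def {h,r} use {u}
  B2 def {h,r} use ∅
  B3 def {r} use {h}
  B4 def {h,u} use ∅
  B5 def {p,z} use ∅
  B6 def {h} use ∅

Live sets:
  B0 li=∅ lo={u}
  B1 li={u} lo=∅
  B2 li=∅ lo={h}
  B3 li={h} lo=∅
  B4 li=∅ lo=∅
  B5 li=∅ lo=∅
  B6 li=∅ lo=∅

live-out(B0) = ["u"]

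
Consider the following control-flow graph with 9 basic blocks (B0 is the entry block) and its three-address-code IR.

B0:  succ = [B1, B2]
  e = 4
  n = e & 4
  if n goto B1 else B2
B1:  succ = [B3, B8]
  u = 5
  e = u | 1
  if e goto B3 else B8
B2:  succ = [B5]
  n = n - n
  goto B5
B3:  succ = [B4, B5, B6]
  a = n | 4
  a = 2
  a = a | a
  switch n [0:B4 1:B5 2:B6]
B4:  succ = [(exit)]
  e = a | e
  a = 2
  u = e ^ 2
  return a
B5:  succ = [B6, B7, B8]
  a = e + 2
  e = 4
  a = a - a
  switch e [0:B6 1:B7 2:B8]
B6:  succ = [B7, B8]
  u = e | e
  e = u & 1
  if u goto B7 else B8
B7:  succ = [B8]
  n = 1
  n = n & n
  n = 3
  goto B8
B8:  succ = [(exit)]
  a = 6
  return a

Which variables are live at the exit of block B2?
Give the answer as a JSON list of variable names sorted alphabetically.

Answer: ["e"]

Analysis:
def/use:
  B0: {e,n} / ∅
  B1: {e,u} / ∅
  B2: {n} / {n}
  B3: {a} / {n}
  B4: {a,e,u} / {a,e}
  B5: {a,e} / {e}
  B6: {e,u} / {e}
  B7: {n} / ∅
  B8: {a} / ∅

Liveness:
  B0: in=∅ out={e,n}
  B1: in={n} out={e,n}
  B2: in={e,n} out={e}
  B3: in={e,n} out={a,e}
  B4: in={a,e} out=∅
  B5: in={e} out={e}
  B6: in={e} out=∅
  B7: in=∅ out=∅
  B8: in=∅ out=∅

live-out(B2) = ["e"]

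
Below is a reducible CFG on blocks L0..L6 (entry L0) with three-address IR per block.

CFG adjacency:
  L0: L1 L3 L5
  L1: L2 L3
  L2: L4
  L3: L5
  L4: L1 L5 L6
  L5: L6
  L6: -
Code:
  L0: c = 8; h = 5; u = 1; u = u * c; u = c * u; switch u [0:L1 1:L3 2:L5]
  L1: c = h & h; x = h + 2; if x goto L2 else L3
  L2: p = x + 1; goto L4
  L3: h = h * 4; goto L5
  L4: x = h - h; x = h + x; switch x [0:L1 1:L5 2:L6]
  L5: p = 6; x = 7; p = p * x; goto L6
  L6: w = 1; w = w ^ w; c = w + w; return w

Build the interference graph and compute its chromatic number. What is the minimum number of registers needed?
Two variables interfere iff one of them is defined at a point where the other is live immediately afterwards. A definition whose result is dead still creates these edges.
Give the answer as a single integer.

Per-block:
  L0: def={c,h,u} ue=∅
  L1: def={c,x} ue={h}
  L2: def={p} ue={x}
  L3: def={h} ue={h}
  L4: def={x} ue={h}
  L5: def={p,x} ue=∅
  L6: def={c,w} ue=∅

Live sets:
  L0: in=∅ out={h}
  L1: in={h} out={h,x}
  L2: in={h,x} out={h}
  L3: in={h} out=∅
  L4: in={h} out={h}
  L5: in=∅ out=∅
  L6: in=∅ out=∅

Interfere edges:
  c — {h,u,w}
  h — {c,p,u,x}
  p — {h,x}
  u — {c,h}
  w — {c}
  x — {h,p}

Registers:
  clique {c,h,u} ⇒ need ≥ 3
  assign c→R1 h→R0 p→R1 u→R2 w→R0 x→R2 — no edge inside a register ⇒ χ ≤ 3
  χ = 3

Answer: 3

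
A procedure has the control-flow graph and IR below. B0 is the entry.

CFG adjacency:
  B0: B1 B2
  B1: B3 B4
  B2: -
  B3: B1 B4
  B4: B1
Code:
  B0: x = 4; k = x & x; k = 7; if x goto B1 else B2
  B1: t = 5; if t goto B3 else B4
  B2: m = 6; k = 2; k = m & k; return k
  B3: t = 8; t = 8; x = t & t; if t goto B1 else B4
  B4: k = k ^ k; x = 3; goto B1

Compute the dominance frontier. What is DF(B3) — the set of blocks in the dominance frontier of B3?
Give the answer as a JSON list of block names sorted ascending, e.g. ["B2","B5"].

Answer: ["B1", "B4"]

Analysis:
idom tree: B1←B0 B2←B0 B3←B1 B4←B1
Dom∩ at merges:
  B1: preds {B0,B3,B4}: {B0} ∩ {B0,B1,B3} ∩ {B0,B1,B4} = {B0}; idom=B0
  B4: preds {B1,B3}: {B0,B1} ∩ {B0,B1,B3} = {B0,B1}; idom=B1

Frontier:
  join B1 pred B0: · stop@B0
  join B1 pred B3: B3→B1 stop@B0
  join B1 pred B4: B4→B1 stop@B0
  join B4 pred B1: · stop@B1
  join B4 pred B3: B3 stop@B1
  DF(B0)=∅
  DF(B1)={B1}
  DF(B2)=∅
  DF(B3)={B1,B4}
  DF(B4)={B1}

DF(B3) = ["B1", "B4"]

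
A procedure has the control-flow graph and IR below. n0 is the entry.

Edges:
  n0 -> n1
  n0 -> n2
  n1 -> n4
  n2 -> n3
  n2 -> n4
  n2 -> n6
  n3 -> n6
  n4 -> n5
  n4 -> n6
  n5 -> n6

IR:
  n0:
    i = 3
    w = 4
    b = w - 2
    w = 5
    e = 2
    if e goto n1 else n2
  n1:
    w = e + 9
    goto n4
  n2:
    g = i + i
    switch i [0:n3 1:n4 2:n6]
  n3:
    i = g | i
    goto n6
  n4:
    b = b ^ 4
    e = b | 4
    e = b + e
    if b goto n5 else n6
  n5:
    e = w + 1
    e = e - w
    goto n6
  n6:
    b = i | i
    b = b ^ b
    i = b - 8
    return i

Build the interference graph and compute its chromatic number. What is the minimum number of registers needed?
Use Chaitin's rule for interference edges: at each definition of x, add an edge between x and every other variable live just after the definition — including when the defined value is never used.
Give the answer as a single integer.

Answer: 4

Analysis:
def/use:
  n0: {b,e,i,w} / ∅
  n1: {w} / {e}
  n2: {g} / {i}
  n3: {i} / {g,i}
  n4: {b,e} / {b}
  n5: {e} / {w}
  n6: {b,i} / {i}

Backward fixpoint:
  n0: in=∅ out={b,e,i,w}
  n1: in={b,e,i} out={b,i,w}
  n2: in={b,i,w} out={b,g,i,w}
  n3: in={g,i} out={i}
  n4: in={b,i,w} out={i,w}
  n5: in={i,w} out={i}
  n6: in={i} out=∅

Interference:
  b↔{e,g,i,w}
  e↔{b,i,w}
  g↔{b,i,w}
  i↔{b,e,g,w}
  w↔{b,e,g,i}

Colouring:
  {b,e,i,w} pairwise interfere (4-clique) ⇒ χ ≥ 4
  assign b→c0 e→c3 g→c3 i→c1 w→c2 — no edge inside a register ⇒ χ ≤ 4
  χ = 4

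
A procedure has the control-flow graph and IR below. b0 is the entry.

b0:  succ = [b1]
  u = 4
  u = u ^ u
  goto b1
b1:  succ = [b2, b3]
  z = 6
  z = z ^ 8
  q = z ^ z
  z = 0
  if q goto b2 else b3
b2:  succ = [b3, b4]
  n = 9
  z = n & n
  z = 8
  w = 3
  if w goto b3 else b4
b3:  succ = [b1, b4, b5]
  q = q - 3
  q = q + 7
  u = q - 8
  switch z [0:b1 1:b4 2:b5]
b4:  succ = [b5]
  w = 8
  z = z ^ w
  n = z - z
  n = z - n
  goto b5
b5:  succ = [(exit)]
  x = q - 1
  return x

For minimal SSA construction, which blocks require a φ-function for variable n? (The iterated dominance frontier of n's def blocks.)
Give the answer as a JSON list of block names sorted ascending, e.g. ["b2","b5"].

Answer: ["b1", "b3", "b4", "b5"]

Working:
idom tree: b1←b0 b2←b1 b3←b1 b4←b1 b5←b1
Join-block Dom:
  b1: preds {b0,b3}: {b0} ∩ {b0,b1,b3} = {b0}; idom=b0
  b3: preds {b1,b2}: {b0,b1} ∩ {b0,b1,b2} = {b0,b1}; idom=b1
  b4: preds {b2,b3}: {b0,b1,b2} ∩ {b0,b1,b3} = {b0,b1}; idom=b1
  b5: preds {b3,b4}: {b0,b1,b3} ∩ {b0,b1,b4} = {b0,b1}; idom=b1

DF derivation:
  b1←b0: walk · to b0
  b1←b3: walk b3→b1 to b0
  b3←b1: walk · to b1
  b3←b2: walk b2 to b1
  b4←b2: walk b2 to b1
  b4←b3: walk b3 to b1
  b5←b3: walk b3 to b1
  b5←b4: walk b4 to b1
  b0: DF=∅
  b1: DF={b1}
  b2: DF={b3,b4}
  b3: DF={b1,b4,b5}
  b4: DF={b5}
  b5: DF=∅

φ for n: defs {b2,b4}
  DF⁺ = {b1,b3,b4,b5}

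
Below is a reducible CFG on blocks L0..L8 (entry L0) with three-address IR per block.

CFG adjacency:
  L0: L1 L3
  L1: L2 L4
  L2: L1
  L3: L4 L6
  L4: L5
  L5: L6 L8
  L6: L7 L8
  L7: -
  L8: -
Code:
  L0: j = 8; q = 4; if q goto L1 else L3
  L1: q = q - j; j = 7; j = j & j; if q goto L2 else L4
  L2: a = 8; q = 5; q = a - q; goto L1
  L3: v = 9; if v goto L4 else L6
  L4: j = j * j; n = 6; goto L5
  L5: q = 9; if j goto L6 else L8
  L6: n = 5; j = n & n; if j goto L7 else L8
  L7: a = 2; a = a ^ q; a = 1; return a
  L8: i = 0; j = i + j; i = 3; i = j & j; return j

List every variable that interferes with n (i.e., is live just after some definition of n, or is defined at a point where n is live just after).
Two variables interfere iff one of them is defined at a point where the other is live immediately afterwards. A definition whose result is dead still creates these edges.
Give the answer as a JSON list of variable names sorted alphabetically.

Answer: ["j", "q"]

Working:
Block summaries:
  L0: {j,q} / ∅
  L1: {j,q} / {j,q}
  L2: {a,q} / ∅
  L3: {v} / ∅
  L4: {j,n} / {j}
  L5: {q} / {j}
  L6: {j,n} / ∅
  L7: {a} / {q}
  L8: {i,j} / {j}

Live sets:
  L0: in=∅ out={j,q}
  L1: in={j,q} out={j}
  L2: in={j} out={j,q}
  L3: in={j,q} out={j,q}
  L4: in={j} out={j}
  L5: in={j} out={j,q}
  L6: in={q} out={j,q}
  L7: in={q} out=∅
  L8: in={j} out=∅

Conflict graph:
  a↔{j,q}
  i↔{j}
  j↔{a,i,n,q,v}
  n↔{j,q}
  q↔{a,j,n,v}
  v↔{j,q}

N(n) = ["j", "q"]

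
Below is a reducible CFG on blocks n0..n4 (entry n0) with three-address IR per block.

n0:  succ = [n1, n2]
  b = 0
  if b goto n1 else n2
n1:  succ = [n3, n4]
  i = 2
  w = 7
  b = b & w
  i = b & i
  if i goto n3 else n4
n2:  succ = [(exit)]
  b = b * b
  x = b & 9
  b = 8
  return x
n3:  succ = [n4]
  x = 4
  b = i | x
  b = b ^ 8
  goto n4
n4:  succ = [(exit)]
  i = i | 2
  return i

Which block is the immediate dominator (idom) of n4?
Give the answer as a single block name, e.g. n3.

idom tree: n1←n0 n2←n0 n3←n1 n4←n1
Dom∩ at merges:
  n4: preds {n1,n3}: {n0,n1} ∩ {n0,n1,n3} = {n0,n1}; idom=n1

idom(n4) = n1

Answer: n1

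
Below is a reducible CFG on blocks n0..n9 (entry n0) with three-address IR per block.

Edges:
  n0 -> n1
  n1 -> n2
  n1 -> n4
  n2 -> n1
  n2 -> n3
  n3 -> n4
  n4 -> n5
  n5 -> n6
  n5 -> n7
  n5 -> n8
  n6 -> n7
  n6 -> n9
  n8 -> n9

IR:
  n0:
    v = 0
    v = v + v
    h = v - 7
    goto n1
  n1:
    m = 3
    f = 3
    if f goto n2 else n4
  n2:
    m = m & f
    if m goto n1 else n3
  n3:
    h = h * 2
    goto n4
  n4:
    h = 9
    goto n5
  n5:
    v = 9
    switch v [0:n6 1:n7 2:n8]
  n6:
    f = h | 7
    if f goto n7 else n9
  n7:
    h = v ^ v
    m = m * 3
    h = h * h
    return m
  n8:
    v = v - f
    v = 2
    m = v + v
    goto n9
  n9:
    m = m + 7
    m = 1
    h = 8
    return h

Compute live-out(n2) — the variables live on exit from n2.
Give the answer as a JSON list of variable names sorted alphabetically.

Block summaries:
  n0 def {h,v} use ∅
  n1 def {f,m} use ∅
  n2 def {m} use {f,m}
  n3 def {h} use {h}
  n4 def {h} use ∅
  n5 def {v} use ∅
  n6 def {f} use {h}
  n7 def {h,m} use {m,v}
  n8 def {m,v} use {f,v}
  n9 def {h,m} use {m}

Liveness:
  n0: in=∅ out={h}
  n1: in={h} out={f,h,m}
  n2: in={f,h,m} out={f,h,m}
  n3: in={f,h,m} out={f,m}
  n4: in={f,m} out={f,h,m}
  n5: in={f,h,m} out={f,h,m,v}
  n6: in={h,m,v} out={m,v}
  n7: in={m,v} out=∅
  n8: in={f,v} out={m}
  n9: in={m} out=∅

live-out(n2) = ["f", "h", "m"]

Answer: ["f", "h", "m"]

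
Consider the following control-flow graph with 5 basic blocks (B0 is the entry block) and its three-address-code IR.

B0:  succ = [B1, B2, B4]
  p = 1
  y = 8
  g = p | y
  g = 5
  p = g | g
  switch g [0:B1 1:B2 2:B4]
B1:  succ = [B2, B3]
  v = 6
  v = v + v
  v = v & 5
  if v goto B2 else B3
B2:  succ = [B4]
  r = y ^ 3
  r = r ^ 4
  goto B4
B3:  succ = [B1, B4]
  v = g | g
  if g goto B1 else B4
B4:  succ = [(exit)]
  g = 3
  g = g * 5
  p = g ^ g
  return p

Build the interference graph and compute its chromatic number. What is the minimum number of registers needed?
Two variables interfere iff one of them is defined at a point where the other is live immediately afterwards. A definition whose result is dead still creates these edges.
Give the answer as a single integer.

Answer: 3

Derivation:
Block summaries:
  B0: def={g,p,y} ue=∅
  B1: def={v} ue=∅
  B2: def={r} ue={y}
  B3: def={v} ue={g}
  B4: def={g,p} ue=∅

Live sets:
  live B0: ∅→{g,y}
  live B1: {g,y}→{g,y}
  live B2: {y}→∅
  live B3: {g,y}→{g,y}
  live B4: ∅→∅

Conflict graph:
  g: {p,v,y}
  p: {g,y}
  r: ∅
  v: {g,y}
  y: {g,p,v}

Registers:
  {g,p,y} pairwise interfere (3-clique) ⇒ χ ≥ 3
  assign g→r0 p→r2 r→r0 v→r2 y→r1 — no edge inside a register ⇒ χ ≤ 3
  χ = 3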